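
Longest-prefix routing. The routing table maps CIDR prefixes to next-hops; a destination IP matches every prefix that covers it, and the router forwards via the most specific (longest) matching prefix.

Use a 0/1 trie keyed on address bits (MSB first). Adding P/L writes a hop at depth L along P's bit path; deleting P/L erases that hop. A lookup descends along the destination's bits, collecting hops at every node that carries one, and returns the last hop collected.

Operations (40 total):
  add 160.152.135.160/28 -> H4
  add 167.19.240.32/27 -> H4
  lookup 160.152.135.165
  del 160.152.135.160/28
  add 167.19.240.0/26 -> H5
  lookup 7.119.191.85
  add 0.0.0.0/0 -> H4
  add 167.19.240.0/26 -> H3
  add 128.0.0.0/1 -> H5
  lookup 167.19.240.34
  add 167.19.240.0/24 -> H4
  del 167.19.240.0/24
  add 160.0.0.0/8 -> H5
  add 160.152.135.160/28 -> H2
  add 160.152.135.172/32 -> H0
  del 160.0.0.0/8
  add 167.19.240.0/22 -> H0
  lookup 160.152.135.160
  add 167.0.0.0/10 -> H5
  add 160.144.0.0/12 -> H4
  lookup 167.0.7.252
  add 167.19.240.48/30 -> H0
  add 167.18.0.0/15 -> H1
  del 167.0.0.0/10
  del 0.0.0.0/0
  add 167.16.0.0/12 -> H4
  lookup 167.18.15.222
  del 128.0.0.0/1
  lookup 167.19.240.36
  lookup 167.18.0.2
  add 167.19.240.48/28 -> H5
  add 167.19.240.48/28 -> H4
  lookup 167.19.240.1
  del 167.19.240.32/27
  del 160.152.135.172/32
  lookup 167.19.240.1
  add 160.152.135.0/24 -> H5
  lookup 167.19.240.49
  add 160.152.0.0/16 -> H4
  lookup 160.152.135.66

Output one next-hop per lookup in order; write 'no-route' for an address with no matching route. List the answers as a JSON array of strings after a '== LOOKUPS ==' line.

Apply in order:
  + 160.152.135.160/28 (H4) depth=28
  + 167.19.240.32/27 (H4) depth=27
  lookup 160.152.135.165: bits 1010000010011000100001111010 walk d0:-→d1:-→d2:-→d3:-→d4:-→d5:-→d6:-→d7:-→d8:-→d9:-→d10:-→d11:-→d12:-→d13:-→d14:-→d15:-→d16:-→d17:-→d18:-→d19:-→d20:-→d21:-→d22:-→d23:-→d24:-→d25:-→d26:-→d27:-→d28:H4 -> H4
  del 160.152.135.160/28 (clear depth 28)
  + 167.19.240.0/26 (H5) depth=26
  lookup 7.119.191.85: bits ε walk d0:- -> no-route
  + 0.0.0.0/0 (H4) depth=0
  + 167.19.240.0/26 (H3) depth=26
  + 128.0.0.0/1 (H5) depth=1
  lookup 167.19.240.34: bits 101001110001001111110000001 walk d0:H4→d1:H5→d2:-→d3:-→d4:-→d5:-→d6:-→d7:-→d8:-→d9:-→d10:-→d11:-→d12:-→d13:-→d14:-→d15:-→d16:-→d17:-→d18:-→d19:-→d20:-→d21:-→d22:-→d23:-→d24:-→d25:-→d26:H3→d27:H4 -> H4
  + 167.19.240.0/24 (H4) depth=24
  del 167.19.240.0/24 (clear depth 24)
  + 160.0.0.0/8 (H5) depth=8
  + 160.152.135.160/28 (H2) depth=28
  + 160.152.135.172/32 (H0) depth=32
  del 160.0.0.0/8 (clear depth 8)
  + 167.19.240.0/22 (H0) depth=22
  lookup 160.152.135.160: bits 1010000010011000100001111010 walk d0:H4→d1:H5→d2:-→d3:-→d4:-→d5:-→d6:-→d7:-→d8:-→d9:-→d10:-→d11:-→d12:-→d13:-→d14:-→d15:-→d16:-→d17:-→d18:-→d19:-→d20:-→d21:-→d22:-→d23:-→d24:-→d25:-→d26:-→d27:-→d28:H2 -> H2
  + 167.0.0.0/10 (H5) depth=10
  + 160.144.0.0/12 (H4) depth=12
  lookup 167.0.7.252: bits 10100111000 walk d0:H4→d1:H5→d2:-→d3:-→d4:-→d5:-→d6:-→d7:-→d8:-→d9:-→d10:H5→d11:- -> H5
  + 167.19.240.48/30 (H0) depth=30
  + 167.18.0.0/15 (H1) depth=15
  del 167.0.0.0/10 (clear depth 10)
  del 0.0.0.0/0 (clear depth 0)
  + 167.16.0.0/12 (H4) depth=12
  lookup 167.18.15.222: bits 101001110001001 walk d0:-→d1:H5→d2:-→d3:-→d4:-→d5:-→d6:-→d7:-→d8:-→d9:-→d10:-→d11:-→d12:H4→d13:-→d14:-→d15:H1 -> H1
  del 128.0.0.0/1 (clear depth 1)
  lookup 167.19.240.36: bits 101001110001001111110000001 walk d0:-→d1:-→d2:-→d3:-→d4:-→d5:-→d6:-→d7:-→d8:-→d9:-→d10:-→d11:-→d12:H4→d13:-→d14:-→d15:H1→d16:-→d17:-→d18:-→d19:-→d20:-→d21:-→d22:H0→d23:-→d24:-→d25:-→d26:H3→d27:H4 -> H4
  lookup 167.18.0.2: bits 101001110001001 walk d0:-→d1:-→d2:-→d3:-→d4:-→d5:-→d6:-→d7:-→d8:-→d9:-→d10:-→d11:-→d12:H4→d13:-→d14:-→d15:H1 -> H1
  + 167.19.240.48/28 (H5) depth=28
  + 167.19.240.48/28 (H4) depth=28
  lookup 167.19.240.1: bits 10100111000100111111000000 walk d0:-→d1:-→d2:-→d3:-→d4:-→d5:-→d6:-→d7:-→d8:-→d9:-→d10:-→d11:-→d12:H4→d13:-→d14:-→d15:H1→d16:-→d17:-→d18:-→d19:-→d20:-→d21:-→d22:H0→d23:-→d24:-→d25:-→d26:H3 -> H3
  del 167.19.240.32/27 (clear depth 27)
  del 160.152.135.172/32 (clear depth 32)
  lookup 167.19.240.1: bits 10100111000100111111000000 walk d0:-→d1:-→d2:-→d3:-→d4:-→d5:-→d6:-→d7:-→d8:-→d9:-→d10:-→d11:-→d12:H4→d13:-→d14:-→d15:H1→d16:-→d17:-→d18:-→d19:-→d20:-→d21:-→d22:H0→d23:-→d24:-→d25:-→d26:H3 -> H3
  + 160.152.135.0/24 (H5) depth=24
  lookup 167.19.240.49: bits 101001110001001111110000001100 walk d0:-→d1:-→d2:-→d3:-→d4:-→d5:-→d6:-→d7:-→d8:-→d9:-→d10:-→d11:-→d12:H4→d13:-→d14:-→d15:H1→d16:-→d17:-→d18:-→d19:-→d20:-→d21:-→d22:H0→d23:-→d24:-→d25:-→d26:H3→d27:-→d28:H4→d29:-→d30:H0 -> H0
  + 160.152.0.0/16 (H4) depth=16
  lookup 160.152.135.66: bits 101000001001100010000111 walk d0:-→d1:-→d2:-→d3:-→d4:-→d5:-→d6:-→d7:-→d8:-→d9:-→d10:-→d11:-→d12:H4→d13:-→d14:-→d15:-→d16:H4→d17:-→d18:-→d19:-→d20:-→d21:-→d22:-→d23:-→d24:H5 -> H5

== LOOKUPS ==
["H4","no-route","H4","H2","H5","H1","H4","H1","H3","H3","H0","H5"]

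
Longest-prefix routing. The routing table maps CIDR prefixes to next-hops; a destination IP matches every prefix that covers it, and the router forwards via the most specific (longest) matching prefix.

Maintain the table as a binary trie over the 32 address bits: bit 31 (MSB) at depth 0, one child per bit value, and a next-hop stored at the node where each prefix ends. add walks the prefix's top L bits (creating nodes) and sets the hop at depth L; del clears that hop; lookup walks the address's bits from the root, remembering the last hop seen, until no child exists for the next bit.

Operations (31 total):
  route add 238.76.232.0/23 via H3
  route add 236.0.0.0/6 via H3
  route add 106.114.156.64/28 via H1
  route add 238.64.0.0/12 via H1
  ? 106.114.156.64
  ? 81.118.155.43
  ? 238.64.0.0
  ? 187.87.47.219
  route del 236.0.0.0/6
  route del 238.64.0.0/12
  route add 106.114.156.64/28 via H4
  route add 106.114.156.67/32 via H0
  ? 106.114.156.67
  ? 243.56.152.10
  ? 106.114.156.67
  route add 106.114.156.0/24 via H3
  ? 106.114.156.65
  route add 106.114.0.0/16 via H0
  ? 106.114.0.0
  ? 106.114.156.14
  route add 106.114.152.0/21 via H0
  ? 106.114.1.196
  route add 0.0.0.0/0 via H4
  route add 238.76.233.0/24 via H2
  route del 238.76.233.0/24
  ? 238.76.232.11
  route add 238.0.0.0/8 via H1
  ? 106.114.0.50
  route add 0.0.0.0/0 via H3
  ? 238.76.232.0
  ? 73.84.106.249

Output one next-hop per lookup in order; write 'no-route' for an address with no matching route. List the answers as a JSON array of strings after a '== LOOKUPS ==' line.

Apply in order:
  add 238.76.232.0/23 -> H3 at depth 23
  add 236.0.0.0/6 -> H3 at depth 6
  add 106.114.156.64/28 -> H1 at depth 28
  add 238.64.0.0/12 -> H1 at depth 12
  ? 106.114.156.64  path d0:-→d1:-→d2:-→d3:-→d4:-→d5:-→d6:-→d7:-→d8:-→d9:-→d10:-→d11:-→d12:-→d13:-→d14:-→d15:-→d16:-→d17:-→d18:-→d19:-→d20:-→d21:-→d22:-→d23:-→d24:-→d25:-→d26:-→d27:-→d28:H1  best=H1
  ? 81.118.155.43  path d0:-→d1:-→d2:-  best=no-route
  ? 238.64.0.0  path d0:-→d1:-→d2:-→d3:-→d4:-→d5:-→d6:H3→d7:-→d8:-→d9:-→d10:-→d11:-→d12:H1  best=H1
  ? 187.87.47.219  path d0:-→d1:-  best=no-route
  del 236.0.0.0/6 (clear depth 6)
  del 238.64.0.0/12 (clear depth 12)
  add 106.114.156.64/28 -> H4 at depth 28
  add 106.114.156.67/32 -> H0 at depth 32
  ? 106.114.156.67  path d0:-→d1:-→d2:-→d3:-→d4:-→d5:-→d6:-→d7:-→d8:-→d9:-→d10:-→d11:-→d12:-→d13:-→d14:-→d15:-→d16:-→d17:-→d18:-→d19:-→d20:-→d21:-→d22:-→d23:-→d24:-→d25:-→d26:-→d27:-→d28:H4→d29:-→d30:-→d31:-→d32:H0  best=H0
  ? 243.56.152.10  path d0:-→d1:-→d2:-→d3:-  best=no-route
  ? 106.114.156.67  path d0:-→d1:-→d2:-→d3:-→d4:-→d5:-→d6:-→d7:-→d8:-→d9:-→d10:-→d11:-→d12:-→d13:-→d14:-→d15:-→d16:-→d17:-→d18:-→d19:-→d20:-→d21:-→d22:-→d23:-→d24:-→d25:-→d26:-→d27:-→d28:H4→d29:-→d30:-→d31:-→d32:H0  best=H0
  add 106.114.156.0/24 -> H3 at depth 24
  ? 106.114.156.65  path d0:-→d1:-→d2:-→d3:-→d4:-→d5:-→d6:-→d7:-→d8:-→d9:-→d10:-→d11:-→d12:-→d13:-→d14:-→d15:-→d16:-→d17:-→d18:-→d19:-→d20:-→d21:-→d22:-→d23:-→d24:H3→d25:-→d26:-→d27:-→d28:H4→d29:-→d30:-  best=H4
  add 106.114.0.0/16 -> H0 at depth 16
  ? 106.114.0.0  path d0:-→d1:-→d2:-→d3:-→d4:-→d5:-→d6:-→d7:-→d8:-→d9:-→d10:-→d11:-→d12:-→d13:-→d14:-→d15:-→d16:H0  best=H0
  ? 106.114.156.14  path d0:-→d1:-→d2:-→d3:-→d4:-→d5:-→d6:-→d7:-→d8:-→d9:-→d10:-→d11:-→d12:-→d13:-→d14:-→d15:-→d16:H0→d17:-→d18:-→d19:-→d20:-→d21:-→d22:-→d23:-→d24:H3→d25:-  best=H3
  add 106.114.152.0/21 -> H0 at depth 21
  ? 106.114.1.196  path d0:-→d1:-→d2:-→d3:-→d4:-→d5:-→d6:-→d7:-→d8:-→d9:-→d10:-→d11:-→d12:-→d13:-→d14:-→d15:-→d16:H0  best=H0
  add 0.0.0.0/0 -> H4 at depth 0
  add 238.76.233.0/24 -> H2 at depth 24
  del 238.76.233.0/24 (clear depth 24)
  ? 238.76.232.11  path d0:H4→d1:-→d2:-→d3:-→d4:-→d5:-→d6:-→d7:-→d8:-→d9:-→d10:-→d11:-→d12:-→d13:-→d14:-→d15:-→d16:-→d17:-→d18:-→d19:-→d20:-→d21:-→d22:-→d23:H3  best=H3
  add 238.0.0.0/8 -> H1 at depth 8
  ? 106.114.0.50  path d0:H4→d1:-→d2:-→d3:-→d4:-→d5:-→d6:-→d7:-→d8:-→d9:-→d10:-→d11:-→d12:-→d13:-→d14:-→d15:-→d16:H0  best=H0
  add 0.0.0.0/0 -> H3 at depth 0
  ? 238.76.232.0  path d0:H3→d1:-→d2:-→d3:-→d4:-→d5:-→d6:-→d7:-→d8:H1→d9:-→d10:-→d11:-→d12:-→d13:-→d14:-→d15:-→d16:-→d17:-→d18:-→d19:-→d20:-→d21:-→d22:-→d23:H3  best=H3
  ? 73.84.106.249  path d0:H3→d1:-→d2:-  best=H3

== LOOKUPS ==
["H1","no-route","H1","no-route","H0","no-route","H0","H4","H0","H3","H0","H3","H0","H3","H3"]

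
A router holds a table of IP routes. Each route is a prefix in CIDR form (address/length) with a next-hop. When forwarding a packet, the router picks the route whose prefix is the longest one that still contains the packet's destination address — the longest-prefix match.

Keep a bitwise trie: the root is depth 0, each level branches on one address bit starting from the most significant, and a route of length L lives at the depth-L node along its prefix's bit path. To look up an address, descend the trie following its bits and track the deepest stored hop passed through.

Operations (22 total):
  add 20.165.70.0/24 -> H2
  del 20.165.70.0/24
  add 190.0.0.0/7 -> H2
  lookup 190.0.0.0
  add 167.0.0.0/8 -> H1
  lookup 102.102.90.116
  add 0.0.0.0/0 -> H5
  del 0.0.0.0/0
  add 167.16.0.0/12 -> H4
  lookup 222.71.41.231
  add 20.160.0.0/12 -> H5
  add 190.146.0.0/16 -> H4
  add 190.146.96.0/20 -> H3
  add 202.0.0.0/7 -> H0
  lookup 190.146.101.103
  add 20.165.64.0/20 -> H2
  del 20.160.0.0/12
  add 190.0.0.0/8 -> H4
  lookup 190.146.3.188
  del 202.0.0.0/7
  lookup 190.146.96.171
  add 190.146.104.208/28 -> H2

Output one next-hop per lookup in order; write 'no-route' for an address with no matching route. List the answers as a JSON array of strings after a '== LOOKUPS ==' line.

Process each operation:
  add 20.165.70.0/24 -> H2 at depth 24
  del 20.165.70.0/24 (clear depth 24)
  add 190.0.0.0/7 -> H2 at depth 7
  Q 190.0.0.0: descend 1011111 ; hops seen [H2] ; pick H2
  add 167.0.0.0/8 -> H1 at depth 8
  Q 102.102.90.116: descend 0 ; hops seen [∅] ; pick no-route
  add 0.0.0.0/0 -> H5 at depth 0
  del 0.0.0.0/0 (clear depth 0)
  add 167.16.0.0/12 -> H4 at depth 12
  Q 222.71.41.231: descend 1 ; hops seen [∅] ; pick no-route
  add 20.160.0.0/12 -> H5 at depth 12
  add 190.146.0.0/16 -> H4 at depth 16
  add 190.146.96.0/20 -> H3 at depth 20
  add 202.0.0.0/7 -> H0 at depth 7
  Q 190.146.101.103: descend 10111110100100100110 ; hops seen [H2,H4,H3] ; pick H3
  add 20.165.64.0/20 -> H2 at depth 20
  del 20.160.0.0/12 (clear depth 12)
  add 190.0.0.0/8 -> H4 at depth 8
  Q 190.146.3.188: descend 10111110100100100 ; hops seen [H2,H4,H4] ; pick H4
  del 202.0.0.0/7 (clear depth 7)
  Q 190.146.96.171: descend 10111110100100100110 ; hops seen [H2,H4,H4,H3] ; pick H3
  add 190.146.104.208/28 -> H2 at depth 28

== LOOKUPS ==
["H2","no-route","no-route","H3","H4","H3"]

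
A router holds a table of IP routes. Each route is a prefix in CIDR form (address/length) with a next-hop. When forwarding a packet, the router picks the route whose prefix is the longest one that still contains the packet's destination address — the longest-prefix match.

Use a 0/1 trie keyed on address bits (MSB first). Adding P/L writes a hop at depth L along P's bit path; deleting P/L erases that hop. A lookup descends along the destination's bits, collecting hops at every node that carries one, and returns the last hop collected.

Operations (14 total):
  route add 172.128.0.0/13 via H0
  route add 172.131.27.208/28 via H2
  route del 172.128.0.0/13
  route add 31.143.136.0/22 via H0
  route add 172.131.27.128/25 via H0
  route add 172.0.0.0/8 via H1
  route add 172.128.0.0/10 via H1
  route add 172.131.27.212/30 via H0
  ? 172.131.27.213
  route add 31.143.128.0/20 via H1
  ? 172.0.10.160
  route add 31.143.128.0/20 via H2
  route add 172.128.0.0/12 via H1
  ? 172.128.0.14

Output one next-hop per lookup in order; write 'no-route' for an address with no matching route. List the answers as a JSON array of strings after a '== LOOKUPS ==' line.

Process each operation:
  add 172.128.0.0/13 -> H0 at depth 13
  add 172.131.27.208/28 -> H2 at depth 28
  del 172.128.0.0/13 (clear depth 13)
  add 31.143.136.0/22 -> H0 at depth 22
  add 172.131.27.128/25 -> H0 at depth 25
  add 172.0.0.0/8 -> H1 at depth 8
  add 172.128.0.0/10 -> H1 at depth 10
  add 172.131.27.212/30 -> H0 at depth 30
  lookup 172.131.27.213: bits 101011001000001100011011110101 walk d0:-→d1:-→d2:-→d3:-→d4:-→d5:-→d6:-→d7:-→d8:H1→d9:-→d10:H1→d11:-→d12:-→d13:-→d14:-→d15:-→d16:-→d17:-→d18:-→d19:-→d20:-→d21:-→d22:-→d23:-→d24:-→d25:H0→d26:-→d27:-→d28:H2→d29:-→d30:H0 -> H0
  add 31.143.128.0/20 -> H1 at depth 20
  lookup 172.0.10.160: bits 10101100 walk d0:-→d1:-→d2:-→d3:-→d4:-→d5:-→d6:-→d7:-→d8:H1 -> H1
  add 31.143.128.0/20 -> H2 at depth 20
  add 172.128.0.0/12 -> H1 at depth 12
  lookup 172.128.0.14: bits 10101100100000 walk d0:-→d1:-→d2:-→d3:-→d4:-→d5:-→d6:-→d7:-→d8:H1→d9:-→d10:H1→d11:-→d12:H1→d13:-→d14:- -> H1

== LOOKUPS ==
["H0","H1","H1"]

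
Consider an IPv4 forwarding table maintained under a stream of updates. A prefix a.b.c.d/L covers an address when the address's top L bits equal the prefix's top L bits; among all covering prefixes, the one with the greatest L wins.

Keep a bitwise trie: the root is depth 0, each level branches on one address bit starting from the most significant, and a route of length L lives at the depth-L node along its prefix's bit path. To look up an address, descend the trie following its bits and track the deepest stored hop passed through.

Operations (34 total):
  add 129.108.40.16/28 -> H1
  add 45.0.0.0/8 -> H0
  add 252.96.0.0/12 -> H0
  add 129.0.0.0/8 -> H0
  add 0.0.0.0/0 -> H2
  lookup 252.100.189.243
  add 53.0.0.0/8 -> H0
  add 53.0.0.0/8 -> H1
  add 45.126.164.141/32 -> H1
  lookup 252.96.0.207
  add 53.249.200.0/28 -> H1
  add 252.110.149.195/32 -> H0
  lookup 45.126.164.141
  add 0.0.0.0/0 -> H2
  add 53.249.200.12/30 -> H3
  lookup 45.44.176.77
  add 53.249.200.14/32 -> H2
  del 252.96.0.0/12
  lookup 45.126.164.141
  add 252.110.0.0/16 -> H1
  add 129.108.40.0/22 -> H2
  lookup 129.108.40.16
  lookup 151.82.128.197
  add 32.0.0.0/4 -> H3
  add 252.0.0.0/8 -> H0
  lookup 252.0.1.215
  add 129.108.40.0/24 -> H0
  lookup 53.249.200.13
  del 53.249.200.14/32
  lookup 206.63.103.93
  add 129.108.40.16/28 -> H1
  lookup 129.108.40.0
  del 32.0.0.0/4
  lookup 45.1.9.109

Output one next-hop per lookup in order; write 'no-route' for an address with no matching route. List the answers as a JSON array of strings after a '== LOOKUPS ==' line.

Trace:
  + 129.108.40.16/28 (H1) depth=28
  + 45.0.0.0/8 (H0) depth=8
  + 252.96.0.0/12 (H0) depth=12
  + 129.0.0.0/8 (H0) depth=8
  + 0.0.0.0/0 (H2) depth=0
  ? 252.100.189.243  path d0:H2→d1:-→d2:-→d3:-→d4:-→d5:-→d6:-→d7:-→d8:-→d9:-→d10:-→d11:-→d12:H0  best=H0
  + 53.0.0.0/8 (H0) depth=8
  + 53.0.0.0/8 (H1) depth=8
  + 45.126.164.141/32 (H1) depth=32
  ? 252.96.0.207  path d0:H2→d1:-→d2:-→d3:-→d4:-→d5:-→d6:-→d7:-→d8:-→d9:-→d10:-→d11:-→d12:H0  best=H0
  + 53.249.200.0/28 (H1) depth=28
  + 252.110.149.195/32 (H0) depth=32
  ? 45.126.164.141  path d0:H2→d1:-→d2:-→d3:-→d4:-→d5:-→d6:-→d7:-→d8:H0→d9:-→d10:-→d11:-→d12:-→d13:-→d14:-→d15:-→d16:-→d17:-→d18:-→d19:-→d20:-→d21:-→d22:-→d23:-→d24:-→d25:-→d26:-→d27:-→d28:-→d29:-→d30:-→d31:-→d32:H1  best=H1
  + 0.0.0.0/0 (H2) depth=0
  + 53.249.200.12/30 (H3) depth=30
  ? 45.44.176.77  path d0:H2→d1:-→d2:-→d3:-→d4:-→d5:-→d6:-→d7:-→d8:H0→d9:-  best=H0
  + 53.249.200.14/32 (H2) depth=32
  - 252.96.0.0/12 clear@12
  ? 45.126.164.141  path d0:H2→d1:-→d2:-→d3:-→d4:-→d5:-→d6:-→d7:-→d8:H0→d9:-→d10:-→d11:-→d12:-→d13:-→d14:-→d15:-→d16:-→d17:-→d18:-→d19:-→d20:-→d21:-→d22:-→d23:-→d24:-→d25:-→d26:-→d27:-→d28:-→d29:-→d30:-→d31:-→d32:H1  best=H1
  + 252.110.0.0/16 (H1) depth=16
  + 129.108.40.0/22 (H2) depth=22
  ? 129.108.40.16  path d0:H2→d1:-→d2:-→d3:-→d4:-→d5:-→d6:-→d7:-→d8:H0→d9:-→d10:-→d11:-→d12:-→d13:-→d14:-→d15:-→d16:-→d17:-→d18:-→d19:-→d20:-→d21:-→d22:H2→d23:-→d24:-→d25:-→d26:-→d27:-→d28:H1  best=H1
  ? 151.82.128.197  path d0:H2→d1:-→d2:-→d3:-  best=H2
  + 32.0.0.0/4 (H3) depth=4
  + 252.0.0.0/8 (H0) depth=8
  ? 252.0.1.215  path d0:H2→d1:-→d2:-→d3:-→d4:-→d5:-→d6:-→d7:-→d8:H0→d9:-  best=H0
  + 129.108.40.0/24 (H0) depth=24
  ? 53.249.200.13  path d0:H2→d1:-→d2:-→d3:-→d4:-→d5:-→d6:-→d7:-→d8:H1→d9:-→d10:-→d11:-→d12:-→d13:-→d14:-→d15:-→d16:-→d17:-→d18:-→d19:-→d20:-→d21:-→d22:-→d23:-→d24:-→d25:-→d26:-→d27:-→d28:H1→d29:-→d30:H3  best=H3
  - 53.249.200.14/32 clear@32
  ? 206.63.103.93  path d0:H2→d1:-→d2:-  best=H2
  + 129.108.40.16/28 (H1) depth=28
  ? 129.108.40.0  path d0:H2→d1:-→d2:-→d3:-→d4:-→d5:-→d6:-→d7:-→d8:H0→d9:-→d10:-→d11:-→d12:-→d13:-→d14:-→d15:-→d16:-→d17:-→d18:-→d19:-→d20:-→d21:-→d22:H2→d23:-→d24:H0→d25:-→d26:-→d27:-  best=H0
  - 32.0.0.0/4 clear@4
  ? 45.1.9.109  path d0:H2→d1:-→d2:-→d3:-→d4:-→d5:-→d6:-→d7:-→d8:H0→d9:-  best=H0

== LOOKUPS ==
["H0","H0","H1","H0","H1","H1","H2","H0","H3","H2","H0","H0"]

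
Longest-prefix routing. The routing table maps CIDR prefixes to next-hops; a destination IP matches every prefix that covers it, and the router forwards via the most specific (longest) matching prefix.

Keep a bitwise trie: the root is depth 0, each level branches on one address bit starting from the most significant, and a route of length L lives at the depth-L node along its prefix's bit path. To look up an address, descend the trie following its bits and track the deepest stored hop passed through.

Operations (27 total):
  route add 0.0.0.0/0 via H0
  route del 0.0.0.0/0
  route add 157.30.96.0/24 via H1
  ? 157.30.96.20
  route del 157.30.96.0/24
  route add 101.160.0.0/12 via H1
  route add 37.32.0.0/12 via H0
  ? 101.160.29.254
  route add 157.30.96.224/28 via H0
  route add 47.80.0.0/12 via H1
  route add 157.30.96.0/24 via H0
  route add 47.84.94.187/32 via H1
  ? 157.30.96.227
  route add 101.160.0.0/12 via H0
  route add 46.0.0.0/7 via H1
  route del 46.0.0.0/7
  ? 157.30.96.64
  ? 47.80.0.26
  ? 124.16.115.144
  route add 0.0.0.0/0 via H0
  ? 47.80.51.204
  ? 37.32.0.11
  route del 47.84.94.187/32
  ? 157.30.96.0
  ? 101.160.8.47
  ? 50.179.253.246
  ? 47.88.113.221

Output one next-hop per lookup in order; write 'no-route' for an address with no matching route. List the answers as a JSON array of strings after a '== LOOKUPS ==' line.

Trace:
  + 0.0.0.0/0 (H0) depth=0
  - 0.0.0.0/0 clear@0
  + 157.30.96.0/24 (H1) depth=24
  Q 157.30.96.20: descend 100111010001111001100000 ; hops seen [H1] ; pick H1
  - 157.30.96.0/24 clear@24
  + 101.160.0.0/12 (H1) depth=12
  + 37.32.0.0/12 (H0) depth=12
  Q 101.160.29.254: descend 011001011010 ; hops seen [H1] ; pick H1
  + 157.30.96.224/28 (H0) depth=28
  + 47.80.0.0/12 (H1) depth=12
  + 157.30.96.0/24 (H0) depth=24
  + 47.84.94.187/32 (H1) depth=32
  Q 157.30.96.227: descend 1001110100011110011000001110 ; hops seen [H0,H0] ; pick H0
  + 101.160.0.0/12 (H0) depth=12
  + 46.0.0.0/7 (H1) depth=7
  - 46.0.0.0/7 clear@7
  Q 157.30.96.64: descend 100111010001111001100000 ; hops seen [H0] ; pick H0
  Q 47.80.0.26: descend 0010111101010 ; hops seen [H1] ; pick H1
  Q 124.16.115.144: descend 011 ; hops seen [∅] ; pick no-route
  + 0.0.0.0/0 (H0) depth=0
  Q 47.80.51.204: descend 0010111101010 ; hops seen [H0,H1] ; pick H1
  Q 37.32.0.11: descend 001001010010 ; hops seen [H0,H0] ; pick H0
  - 47.84.94.187/32 clear@32
  Q 157.30.96.0: descend 100111010001111001100000 ; hops seen [H0,H0] ; pick H0
  Q 101.160.8.47: descend 011001011010 ; hops seen [H0,H0] ; pick H0
  Q 50.179.253.246: descend 001 ; hops seen [H0] ; pick H0
  Q 47.88.113.221: descend 001011110101 ; hops seen [H0,H1] ; pick H1

== LOOKUPS ==
["H1","H1","H0","H0","H1","no-route","H1","H0","H0","H0","H0","H1"]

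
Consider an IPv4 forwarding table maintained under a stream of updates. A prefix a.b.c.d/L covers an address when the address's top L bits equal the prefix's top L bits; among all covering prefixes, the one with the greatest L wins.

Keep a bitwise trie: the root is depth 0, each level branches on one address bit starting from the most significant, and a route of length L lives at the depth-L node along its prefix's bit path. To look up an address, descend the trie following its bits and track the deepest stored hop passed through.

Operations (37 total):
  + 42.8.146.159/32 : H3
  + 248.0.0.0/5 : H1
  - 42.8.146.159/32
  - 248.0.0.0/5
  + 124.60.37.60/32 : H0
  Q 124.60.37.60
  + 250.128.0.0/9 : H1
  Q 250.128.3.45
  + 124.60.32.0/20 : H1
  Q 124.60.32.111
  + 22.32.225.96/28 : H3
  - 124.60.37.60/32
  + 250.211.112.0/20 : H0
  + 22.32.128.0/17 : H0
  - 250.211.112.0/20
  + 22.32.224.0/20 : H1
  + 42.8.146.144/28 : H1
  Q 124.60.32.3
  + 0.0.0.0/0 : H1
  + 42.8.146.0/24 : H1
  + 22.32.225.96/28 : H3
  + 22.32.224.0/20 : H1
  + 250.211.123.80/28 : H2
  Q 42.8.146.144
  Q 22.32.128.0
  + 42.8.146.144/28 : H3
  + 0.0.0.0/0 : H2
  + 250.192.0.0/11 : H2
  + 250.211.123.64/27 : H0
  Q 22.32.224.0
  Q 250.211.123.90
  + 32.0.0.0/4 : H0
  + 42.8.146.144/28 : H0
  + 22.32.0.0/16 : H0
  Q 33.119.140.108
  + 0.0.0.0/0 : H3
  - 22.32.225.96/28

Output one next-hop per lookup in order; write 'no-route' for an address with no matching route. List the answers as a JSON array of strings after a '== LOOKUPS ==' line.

Apply in order:
  + 42.8.146.159/32 (H3) depth=32
  + 248.0.0.0/5 (H1) depth=5
  - 42.8.146.159/32 clear@32
  - 248.0.0.0/5 clear@5
  + 124.60.37.60/32 (H0) depth=32
  ? 124.60.37.60  path d0:-→d1:-→d2:-→d3:-→d4:-→d5:-→d6:-→d7:-→d8:-→d9:-→d10:-→d11:-→d12:-→d13:-→d14:-→d15:-→d16:-→d17:-→d18:-→d19:-→d20:-→d21:-→d22:-→d23:-→d24:-→d25:-→d26:-→d27:-→d28:-→d29:-→d30:-→d31:-→d32:H0  best=H0
  + 250.128.0.0/9 (H1) depth=9
  ? 250.128.3.45  path d0:-→d1:-→d2:-→d3:-→d4:-→d5:-→d6:-→d7:-→d8:-→d9:H1  best=H1
  + 124.60.32.0/20 (H1) depth=20
  ? 124.60.32.111  path d0:-→d1:-→d2:-→d3:-→d4:-→d5:-→d6:-→d7:-→d8:-→d9:-→d10:-→d11:-→d12:-→d13:-→d14:-→d15:-→d16:-→d17:-→d18:-→d19:-→d20:H1→d21:-  best=H1
  + 22.32.225.96/28 (H3) depth=28
  - 124.60.37.60/32 clear@32
  + 250.211.112.0/20 (H0) depth=20
  + 22.32.128.0/17 (H0) depth=17
  - 250.211.112.0/20 clear@20
  + 22.32.224.0/20 (H1) depth=20
  + 42.8.146.144/28 (H1) depth=28
  ? 124.60.32.3  path d0:-→d1:-→d2:-→d3:-→d4:-→d5:-→d6:-→d7:-→d8:-→d9:-→d10:-→d11:-→d12:-→d13:-→d14:-→d15:-→d16:-→d17:-→d18:-→d19:-→d20:H1→d21:-  best=H1
  + 0.0.0.0/0 (H1) depth=0
  + 42.8.146.0/24 (H1) depth=24
  + 22.32.225.96/28 (H3) depth=28
  + 22.32.224.0/20 (H1) depth=20
  + 250.211.123.80/28 (H2) depth=28
  ? 42.8.146.144  path d0:H1→d1:-→d2:-→d3:-→d4:-→d5:-→d6:-→d7:-→d8:-→d9:-→d10:-→d11:-→d12:-→d13:-→d14:-→d15:-→d16:-→d17:-→d18:-→d19:-→d20:-→d21:-→d22:-→d23:-→d24:H1→d25:-→d26:-→d27:-→d28:H1  best=H1
  ? 22.32.128.0  path d0:H1→d1:-→d2:-→d3:-→d4:-→d5:-→d6:-→d7:-→d8:-→d9:-→d10:-→d11:-→d12:-→d13:-→d14:-→d15:-→d16:-→d17:H0  best=H0
  + 42.8.146.144/28 (H3) depth=28
  + 0.0.0.0/0 (H2) depth=0
  + 250.192.0.0/11 (H2) depth=11
  + 250.211.123.64/27 (H0) depth=27
  ? 22.32.224.0  path d0:H2→d1:-→d2:-→d3:-→d4:-→d5:-→d6:-→d7:-→d8:-→d9:-→d10:-→d11:-→d12:-→d13:-→d14:-→d15:-→d16:-→d17:H0→d18:-→d19:-→d20:H1→d21:-→d22:-→d23:-  best=H1
  ? 250.211.123.90  path d0:H2→d1:-→d2:-→d3:-→d4:-→d5:-→d6:-→d7:-→d8:-→d9:H1→d10:-→d11:H2→d12:-→d13:-→d14:-→d15:-→d16:-→d17:-→d18:-→d19:-→d20:-→d21:-→d22:-→d23:-→d24:-→d25:-→d26:-→d27:H0→d28:H2  best=H2
  + 32.0.0.0/4 (H0) depth=4
  + 42.8.146.144/28 (H0) depth=28
  + 22.32.0.0/16 (H0) depth=16
  ? 33.119.140.108  path d0:H2→d1:-→d2:-→d3:-→d4:H0  best=H0
  + 0.0.0.0/0 (H3) depth=0
  - 22.32.225.96/28 clear@28

== LOOKUPS ==
["H0","H1","H1","H1","H1","H0","H1","H2","H0"]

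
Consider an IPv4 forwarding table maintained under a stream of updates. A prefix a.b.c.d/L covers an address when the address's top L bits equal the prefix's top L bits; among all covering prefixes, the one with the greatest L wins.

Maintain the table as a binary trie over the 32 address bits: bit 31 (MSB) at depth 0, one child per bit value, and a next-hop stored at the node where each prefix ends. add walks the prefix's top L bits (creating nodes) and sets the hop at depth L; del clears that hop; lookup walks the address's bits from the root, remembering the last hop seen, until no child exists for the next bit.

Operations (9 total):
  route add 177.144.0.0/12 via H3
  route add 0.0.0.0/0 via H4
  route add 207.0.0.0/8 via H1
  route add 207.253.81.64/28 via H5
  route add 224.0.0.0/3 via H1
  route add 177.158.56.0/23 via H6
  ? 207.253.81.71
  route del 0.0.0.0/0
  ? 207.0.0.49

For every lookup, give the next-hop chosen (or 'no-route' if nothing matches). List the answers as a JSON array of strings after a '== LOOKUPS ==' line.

Trace:
  + 177.144.0.0/12 (H3) depth=12
  + 0.0.0.0/0 (H4) depth=0
  + 207.0.0.0/8 (H1) depth=8
  + 207.253.81.64/28 (H5) depth=28
  + 224.0.0.0/3 (H1) depth=3
  + 177.158.56.0/23 (H6) depth=23
  Q 207.253.81.71: descend 1100111111111101010100010100 ; hops seen [H4,H1,H5] ; pick H5
  - 0.0.0.0/0 clear@0
  Q 207.0.0.49: descend 11001111 ; hops seen [H1] ; pick H1

== LOOKUPS ==
["H5","H1"]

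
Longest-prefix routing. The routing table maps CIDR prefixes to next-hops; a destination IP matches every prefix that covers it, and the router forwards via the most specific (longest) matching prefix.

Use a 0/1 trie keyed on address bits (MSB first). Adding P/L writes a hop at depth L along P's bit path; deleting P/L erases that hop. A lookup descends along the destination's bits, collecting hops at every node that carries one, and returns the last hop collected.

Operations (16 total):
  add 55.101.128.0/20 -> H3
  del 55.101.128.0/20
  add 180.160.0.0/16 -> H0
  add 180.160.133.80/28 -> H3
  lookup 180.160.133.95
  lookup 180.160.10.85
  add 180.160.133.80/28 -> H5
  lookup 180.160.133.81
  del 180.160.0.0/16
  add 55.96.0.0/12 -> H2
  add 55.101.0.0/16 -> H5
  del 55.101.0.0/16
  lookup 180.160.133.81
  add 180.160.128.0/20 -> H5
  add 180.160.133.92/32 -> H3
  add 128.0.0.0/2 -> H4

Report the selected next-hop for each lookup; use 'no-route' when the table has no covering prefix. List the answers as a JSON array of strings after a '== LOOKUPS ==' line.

Process each operation:
  + 55.101.128.0/20 (H3) depth=20
  del 55.101.128.0/20 (clear depth 20)
  + 180.160.0.0/16 (H0) depth=16
  + 180.160.133.80/28 (H3) depth=28
  lookup 180.160.133.95: bits 1011010010100000100001010101 walk d0:-→d1:-→d2:-→d3:-→d4:-→d5:-→d6:-→d7:-→d8:-→d9:-→d10:-→d11:-→d12:-→d13:-→d14:-→d15:-→d16:H0→d17:-→d18:-→d19:-→d20:-→d21:-→d22:-→d23:-→d24:-→d25:-→d26:-→d27:-→d28:H3 -> H3
  lookup 180.160.10.85: bits 1011010010100000 walk d0:-→d1:-→d2:-→d3:-→d4:-→d5:-→d6:-→d7:-→d8:-→d9:-→d10:-→d11:-→d12:-→d13:-→d14:-→d15:-→d16:H0 -> H0
  + 180.160.133.80/28 (H5) depth=28
  lookup 180.160.133.81: bits 1011010010100000100001010101 walk d0:-→d1:-→d2:-→d3:-→d4:-→d5:-→d6:-→d7:-→d8:-→d9:-→d10:-→d11:-→d12:-→d13:-→d14:-→d15:-→d16:H0→d17:-→d18:-→d19:-→d20:-→d21:-→d22:-→d23:-→d24:-→d25:-→d26:-→d27:-→d28:H5 -> H5
  del 180.160.0.0/16 (clear depth 16)
  + 55.96.0.0/12 (H2) depth=12
  + 55.101.0.0/16 (H5) depth=16
  del 55.101.0.0/16 (clear depth 16)
  lookup 180.160.133.81: bits 1011010010100000100001010101 walk d0:-→d1:-→d2:-→d3:-→d4:-→d5:-→d6:-→d7:-→d8:-→d9:-→d10:-→d11:-→d12:-→d13:-→d14:-→d15:-→d16:-→d17:-→d18:-→d19:-→d20:-→d21:-→d22:-→d23:-→d24:-→d25:-→d26:-→d27:-→d28:H5 -> H5
  + 180.160.128.0/20 (H5) depth=20
  + 180.160.133.92/32 (H3) depth=32
  + 128.0.0.0/2 (H4) depth=2

== LOOKUPS ==
["H3","H0","H5","H5"]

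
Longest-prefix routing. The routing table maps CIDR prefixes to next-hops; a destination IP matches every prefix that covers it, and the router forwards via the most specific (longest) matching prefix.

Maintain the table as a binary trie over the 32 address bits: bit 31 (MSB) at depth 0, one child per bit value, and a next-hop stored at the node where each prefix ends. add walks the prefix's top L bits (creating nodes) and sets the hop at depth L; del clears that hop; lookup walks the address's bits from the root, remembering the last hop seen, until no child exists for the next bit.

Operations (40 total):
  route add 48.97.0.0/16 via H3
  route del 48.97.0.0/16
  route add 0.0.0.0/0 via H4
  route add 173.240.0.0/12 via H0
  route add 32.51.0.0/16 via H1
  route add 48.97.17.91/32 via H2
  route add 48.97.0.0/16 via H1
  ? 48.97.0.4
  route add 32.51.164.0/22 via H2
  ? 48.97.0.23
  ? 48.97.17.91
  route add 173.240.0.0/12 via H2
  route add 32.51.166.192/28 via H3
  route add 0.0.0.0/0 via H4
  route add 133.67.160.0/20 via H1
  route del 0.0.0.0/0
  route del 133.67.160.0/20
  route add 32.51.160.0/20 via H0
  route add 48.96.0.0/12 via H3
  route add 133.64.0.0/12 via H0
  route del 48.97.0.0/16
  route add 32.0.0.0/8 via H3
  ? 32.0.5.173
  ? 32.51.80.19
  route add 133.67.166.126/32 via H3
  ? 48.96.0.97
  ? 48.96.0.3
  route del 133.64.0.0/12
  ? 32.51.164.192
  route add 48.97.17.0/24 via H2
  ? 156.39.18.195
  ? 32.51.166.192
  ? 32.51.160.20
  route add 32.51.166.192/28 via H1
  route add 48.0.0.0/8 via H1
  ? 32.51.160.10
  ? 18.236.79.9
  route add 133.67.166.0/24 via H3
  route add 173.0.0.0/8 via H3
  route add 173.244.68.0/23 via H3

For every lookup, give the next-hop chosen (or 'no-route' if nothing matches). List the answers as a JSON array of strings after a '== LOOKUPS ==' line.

Trace:
  add 48.97.0.0/16 -> H3 at depth 16
  del 48.97.0.0/16 (clear depth 16)
  add 0.0.0.0/0 -> H4 at depth 0
  add 173.240.0.0/12 -> H0 at depth 12
  add 32.51.0.0/16 -> H1 at depth 16
  add 48.97.17.91/32 -> H2 at depth 32
  add 48.97.0.0/16 -> H1 at depth 16
  ? 48.97.0.4  path d0:H4→d1:-→d2:-→d3:-→d4:-→d5:-→d6:-→d7:-→d8:-→d9:-→d10:-→d11:-→d12:-→d13:-→d14:-→d15:-→d16:H1→d17:-→d18:-→d19:-  best=H1
  add 32.51.164.0/22 -> H2 at depth 22
  ? 48.97.0.23  path d0:H4→d1:-→d2:-→d3:-→d4:-→d5:-→d6:-→d7:-→d8:-→d9:-→d10:-→d11:-→d12:-→d13:-→d14:-→d15:-→d16:H1→d17:-→d18:-→d19:-  best=H1
  ? 48.97.17.91  path d0:H4→d1:-→d2:-→d3:-→d4:-→d5:-→d6:-→d7:-→d8:-→d9:-→d10:-→d11:-→d12:-→d13:-→d14:-→d15:-→d16:H1→d17:-→d18:-→d19:-→d20:-→d21:-→d22:-→d23:-→d24:-→d25:-→d26:-→d27:-→d28:-→d29:-→d30:-→d31:-→d32:H2  best=H2
  add 173.240.0.0/12 -> H2 at depth 12
  add 32.51.166.192/28 -> H3 at depth 28
  add 0.0.0.0/0 -> H4 at depth 0
  add 133.67.160.0/20 -> H1 at depth 20
  del 0.0.0.0/0 (clear depth 0)
  del 133.67.160.0/20 (clear depth 20)
  add 32.51.160.0/20 -> H0 at depth 20
  add 48.96.0.0/12 -> H3 at depth 12
  add 133.64.0.0/12 -> H0 at depth 12
  del 48.97.0.0/16 (clear depth 16)
  add 32.0.0.0/8 -> H3 at depth 8
  ? 32.0.5.173  path d0:-→d1:-→d2:-→d3:-→d4:-→d5:-→d6:-→d7:-→d8:H3→d9:-→d10:-  best=H3
  ? 32.51.80.19  path d0:-→d1:-→d2:-→d3:-→d4:-→d5:-→d6:-→d7:-→d8:H3→d9:-→d10:-→d11:-→d12:-→d13:-→d14:-→d15:-→d16:H1  best=H1
  add 133.67.166.126/32 -> H3 at depth 32
  ? 48.96.0.97  path d0:-→d1:-→d2:-→d3:-→d4:-→d5:-→d6:-→d7:-→d8:-→d9:-→d10:-→d11:-→d12:H3→d13:-→d14:-→d15:-  best=H3
  ? 48.96.0.3  path d0:-→d1:-→d2:-→d3:-→d4:-→d5:-→d6:-→d7:-→d8:-→d9:-→d10:-→d11:-→d12:H3→d13:-→d14:-→d15:-  best=H3
  del 133.64.0.0/12 (clear depth 12)
  ? 32.51.164.192  path d0:-→d1:-→d2:-→d3:-→d4:-→d5:-→d6:-→d7:-→d8:H3→d9:-→d10:-→d11:-→d12:-→d13:-→d14:-→d15:-→d16:H1→d17:-→d18:-→d19:-→d20:H0→d21:-→d22:H2  best=H2
  add 48.97.17.0/24 -> H2 at depth 24
  ? 156.39.18.195  path d0:-→d1:-→d2:-→d3:-  best=no-route
  ? 32.51.166.192  path d0:-→d1:-→d2:-→d3:-→d4:-→d5:-→d6:-→d7:-→d8:H3→d9:-→d10:-→d11:-→d12:-→d13:-→d14:-→d15:-→d16:H1→d17:-→d18:-→d19:-→d20:H0→d21:-→d22:H2→d23:-→d24:-→d25:-→d26:-→d27:-→d28:H3  best=H3
  ? 32.51.160.20  path d0:-→d1:-→d2:-→d3:-→d4:-→d5:-→d6:-→d7:-→d8:H3→d9:-→d10:-→d11:-→d12:-→d13:-→d14:-→d15:-→d16:H1→d17:-→d18:-→d19:-→d20:H0→d21:-  best=H0
  add 32.51.166.192/28 -> H1 at depth 28
  add 48.0.0.0/8 -> H1 at depth 8
  ? 32.51.160.10  path d0:-→d1:-→d2:-→d3:-→d4:-→d5:-→d6:-→d7:-→d8:H3→d9:-→d10:-→d11:-→d12:-→d13:-→d14:-→d15:-→d16:H1→d17:-→d18:-→d19:-→d20:H0→d21:-  best=H0
  ? 18.236.79.9  path d0:-→d1:-→d2:-  best=no-route
  add 133.67.166.0/24 -> H3 at depth 24
  add 173.0.0.0/8 -> H3 at depth 8
  add 173.244.68.0/23 -> H3 at depth 23

== LOOKUPS ==
["H1","H1","H2","H3","H1","H3","H3","H2","no-route","H3","H0","H0","no-route"]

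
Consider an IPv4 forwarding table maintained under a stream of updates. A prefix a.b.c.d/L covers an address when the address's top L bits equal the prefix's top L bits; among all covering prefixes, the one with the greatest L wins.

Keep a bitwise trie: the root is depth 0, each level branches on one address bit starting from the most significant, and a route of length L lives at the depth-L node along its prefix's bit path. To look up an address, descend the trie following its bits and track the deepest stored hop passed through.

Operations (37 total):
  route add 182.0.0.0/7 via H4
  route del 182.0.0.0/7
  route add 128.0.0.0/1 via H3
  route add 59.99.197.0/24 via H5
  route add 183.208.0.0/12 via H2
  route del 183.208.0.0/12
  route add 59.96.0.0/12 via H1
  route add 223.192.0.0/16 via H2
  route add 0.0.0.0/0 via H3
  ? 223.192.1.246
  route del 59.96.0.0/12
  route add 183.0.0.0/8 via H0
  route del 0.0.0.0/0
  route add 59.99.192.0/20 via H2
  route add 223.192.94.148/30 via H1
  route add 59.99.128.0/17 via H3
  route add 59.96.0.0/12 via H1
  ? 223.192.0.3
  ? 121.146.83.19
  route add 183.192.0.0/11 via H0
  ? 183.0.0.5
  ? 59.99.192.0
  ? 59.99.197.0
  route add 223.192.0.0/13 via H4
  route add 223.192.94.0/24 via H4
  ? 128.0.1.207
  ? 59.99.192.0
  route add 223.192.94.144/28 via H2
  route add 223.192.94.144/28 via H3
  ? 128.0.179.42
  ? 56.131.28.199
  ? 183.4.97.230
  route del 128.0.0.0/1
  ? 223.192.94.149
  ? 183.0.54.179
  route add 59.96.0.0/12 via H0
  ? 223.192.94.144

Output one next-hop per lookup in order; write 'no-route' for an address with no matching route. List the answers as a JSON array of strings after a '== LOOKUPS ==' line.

Trace:
  add 182.0.0.0/7 -> H4 at depth 7
  del 182.0.0.0/7 (clear depth 7)
  add 128.0.0.0/1 -> H3 at depth 1
  add 59.99.197.0/24 -> H5 at depth 24
  add 183.208.0.0/12 -> H2 at depth 12
  del 183.208.0.0/12 (clear depth 12)
  add 59.96.0.0/12 -> H1 at depth 12
  add 223.192.0.0/16 -> H2 at depth 16
  add 0.0.0.0/0 -> H3 at depth 0
  Q 223.192.1.246: descend 1101111111000000 ; hops seen [H3,H3,H2] ; pick H2
  del 59.96.0.0/12 (clear depth 12)
  add 183.0.0.0/8 -> H0 at depth 8
  del 0.0.0.0/0 (clear depth 0)
  add 59.99.192.0/20 -> H2 at depth 20
  add 223.192.94.148/30 -> H1 at depth 30
  add 59.99.128.0/17 -> H3 at depth 17
  add 59.96.0.0/12 -> H1 at depth 12
  Q 223.192.0.3: descend 11011111110000000 ; hops seen [H3,H2] ; pick H2
  Q 121.146.83.19: descend 0 ; hops seen [∅] ; pick no-route
  add 183.192.0.0/11 -> H0 at depth 11
  Q 183.0.0.5: descend 10110111 ; hops seen [H3,H0] ; pick H0
  Q 59.99.192.0: descend 001110110110001111000 ; hops seen [H1,H3,H2] ; pick H2
  Q 59.99.197.0: descend 001110110110001111000101 ; hops seen [H1,H3,H2,H5] ; pick H5
  add 223.192.0.0/13 -> H4 at depth 13
  add 223.192.94.0/24 -> H4 at depth 24
  Q 128.0.1.207: descend 10 ; hops seen [H3] ; pick H3
  Q 59.99.192.0: descend 001110110110001111000 ; hops seen [H1,H3,H2] ; pick H2
  add 223.192.94.144/28 -> H2 at depth 28
  add 223.192.94.144/28 -> H3 at depth 28
  Q 128.0.179.42: descend 10 ; hops seen [H3] ; pick H3
  Q 56.131.28.199: descend 001110 ; hops seen [∅] ; pick no-route
  Q 183.4.97.230: descend 10110111 ; hops seen [H3,H0] ; pick H0
  del 128.0.0.0/1 (clear depth 1)
  Q 223.192.94.149: descend 110111111100000001011110100101 ; hops seen [H4,H2,H4,H3,H1] ; pick H1
  Q 183.0.54.179: descend 10110111 ; hops seen [H0] ; pick H0
  add 59.96.0.0/12 -> H0 at depth 12
  Q 223.192.94.144: descend 11011111110000000101111010010 ; hops seen [H4,H2,H4,H3] ; pick H3

== LOOKUPS ==
["H2","H2","no-route","H0","H2","H5","H3","H2","H3","no-route","H0","H1","H0","H3"]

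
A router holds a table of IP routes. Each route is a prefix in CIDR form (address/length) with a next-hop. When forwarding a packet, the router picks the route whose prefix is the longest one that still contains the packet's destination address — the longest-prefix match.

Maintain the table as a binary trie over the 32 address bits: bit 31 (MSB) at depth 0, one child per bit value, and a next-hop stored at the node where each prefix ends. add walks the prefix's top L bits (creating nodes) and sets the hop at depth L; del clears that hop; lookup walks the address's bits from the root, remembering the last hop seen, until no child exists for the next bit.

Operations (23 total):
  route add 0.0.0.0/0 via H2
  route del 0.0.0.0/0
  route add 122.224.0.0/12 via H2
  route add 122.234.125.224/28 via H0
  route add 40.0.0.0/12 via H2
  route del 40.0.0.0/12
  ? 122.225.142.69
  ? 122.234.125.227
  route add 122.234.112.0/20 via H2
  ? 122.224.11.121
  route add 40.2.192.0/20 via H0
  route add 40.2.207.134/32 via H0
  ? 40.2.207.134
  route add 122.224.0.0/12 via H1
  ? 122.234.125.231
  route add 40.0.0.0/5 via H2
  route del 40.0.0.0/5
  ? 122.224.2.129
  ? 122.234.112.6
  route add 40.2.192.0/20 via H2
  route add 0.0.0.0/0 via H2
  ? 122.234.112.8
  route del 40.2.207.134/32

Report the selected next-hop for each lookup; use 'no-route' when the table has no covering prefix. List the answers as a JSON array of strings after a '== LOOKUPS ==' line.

Apply in order:
  add 0.0.0.0/0 -> H2 at depth 0
  del 0.0.0.0/0 (clear depth 0)
  add 122.224.0.0/12 -> H2 at depth 12
  add 122.234.125.224/28 -> H0 at depth 28
  add 40.0.0.0/12 -> H2 at depth 12
  del 40.0.0.0/12 (clear depth 12)
  Q 122.225.142.69: descend 011110101110 ; hops seen [H2] ; pick H2
  Q 122.234.125.227: descend 0111101011101010011111011110 ; hops seen [H2,H0] ; pick H0
  add 122.234.112.0/20 -> H2 at depth 20
  Q 122.224.11.121: descend 011110101110 ; hops seen [H2] ; pick H2
  add 40.2.192.0/20 -> H0 at depth 20
  add 40.2.207.134/32 -> H0 at depth 32
  Q 40.2.207.134: descend 00101000000000101100111110000110 ; hops seen [H0,H0] ; pick H0
  add 122.224.0.0/12 -> H1 at depth 12
  Q 122.234.125.231: descend 0111101011101010011111011110 ; hops seen [H1,H2,H0] ; pick H0
  add 40.0.0.0/5 -> H2 at depth 5
  del 40.0.0.0/5 (clear depth 5)
  Q 122.224.2.129: descend 011110101110 ; hops seen [H1] ; pick H1
  Q 122.234.112.6: descend 01111010111010100111 ; hops seen [H1,H2] ; pick H2
  add 40.2.192.0/20 -> H2 at depth 20
  add 0.0.0.0/0 -> H2 at depth 0
  Q 122.234.112.8: descend 01111010111010100111 ; hops seen [H2,H1,H2] ; pick H2
  del 40.2.207.134/32 (clear depth 32)

== LOOKUPS ==
["H2","H0","H2","H0","H0","H1","H2","H2"]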